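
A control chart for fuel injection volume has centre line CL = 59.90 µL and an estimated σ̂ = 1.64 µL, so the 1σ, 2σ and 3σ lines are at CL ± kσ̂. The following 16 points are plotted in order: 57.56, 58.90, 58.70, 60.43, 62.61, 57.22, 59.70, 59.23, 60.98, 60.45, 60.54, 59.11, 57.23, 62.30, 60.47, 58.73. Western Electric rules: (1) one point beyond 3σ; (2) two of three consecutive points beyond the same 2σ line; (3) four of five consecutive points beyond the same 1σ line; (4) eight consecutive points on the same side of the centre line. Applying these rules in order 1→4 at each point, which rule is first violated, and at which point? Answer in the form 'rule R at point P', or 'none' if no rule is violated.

Zone of each point (C = within 1σ̂, B = 1σ̂–2σ̂, A = 2σ̂–3σ̂, * = beyond 3σ̂; sign = side of CL): 1:-B, 2:-C, 3:-C, 4:+C, 5:+B, 6:-B, 7:-C, 8:-C, 9:+C, 10:+C, 11:+C, 12:-C, 13:-B, 14:+B, 15:+C, 16:-C
No rule fires across all 16 points.

none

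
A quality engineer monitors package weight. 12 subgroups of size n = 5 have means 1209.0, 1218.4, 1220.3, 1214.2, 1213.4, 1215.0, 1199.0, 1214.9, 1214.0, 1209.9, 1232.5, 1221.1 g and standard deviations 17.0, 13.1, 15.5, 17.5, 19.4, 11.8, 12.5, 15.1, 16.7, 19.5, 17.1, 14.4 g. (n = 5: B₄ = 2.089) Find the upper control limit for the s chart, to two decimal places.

s̄ = (17.0 + 13.1 + 15.5 + 17.5 + 19.4 + 11.8 + 12.5 + 15.1 + 16.7 + 19.5 + 17.1 + 14.4) / 12 = 15.8000
UCL_s = B₄·s̄ = 2.089 × 15.8000 = 33.0062

33.01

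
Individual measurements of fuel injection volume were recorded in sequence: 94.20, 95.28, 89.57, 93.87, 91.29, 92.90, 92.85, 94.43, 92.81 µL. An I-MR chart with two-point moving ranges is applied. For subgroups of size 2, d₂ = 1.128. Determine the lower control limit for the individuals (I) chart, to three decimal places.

86.862

X̄ = (94.20 + 95.28 + 89.57 + 93.87 + 91.29 + 92.90 + 92.85 + 94.43 + 92.81) / 9 = 93.0222
Moving ranges: 1.08, 5.71, 4.30, 2.58, 1.61, 0.05, 1.58, 1.62; M̄R̄ = 18.5300 / 8 = 2.3163
LCL = X̄ − 3·M̄R̄/d₂ = 93.0222 − 3 × 2.3163 / 1.128 = 86.8620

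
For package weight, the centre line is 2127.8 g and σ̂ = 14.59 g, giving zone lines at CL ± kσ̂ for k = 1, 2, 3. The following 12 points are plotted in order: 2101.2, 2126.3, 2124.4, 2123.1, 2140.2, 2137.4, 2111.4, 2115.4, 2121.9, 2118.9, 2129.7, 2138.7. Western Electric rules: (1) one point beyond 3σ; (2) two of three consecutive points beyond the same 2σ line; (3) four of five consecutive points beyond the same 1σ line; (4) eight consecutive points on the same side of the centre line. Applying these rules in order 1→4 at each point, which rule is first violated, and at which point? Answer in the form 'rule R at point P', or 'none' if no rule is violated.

none

Zone of each point (C = within 1σ̂, B = 1σ̂–2σ̂, A = 2σ̂–3σ̂, * = beyond 3σ̂; sign = side of CL): 1:-B, 2:-C, 3:-C, 4:-C, 5:+C, 6:+C, 7:-B, 8:-C, 9:-C, 10:-C, 11:+C, 12:+C
No rule fires across all 12 points.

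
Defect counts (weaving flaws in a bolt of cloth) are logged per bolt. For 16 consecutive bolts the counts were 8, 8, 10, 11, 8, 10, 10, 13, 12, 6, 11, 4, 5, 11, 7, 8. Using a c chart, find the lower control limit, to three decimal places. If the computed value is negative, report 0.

0.000

c̄ = (8 + 8 + 10 + 11 + 8 + 10 + 10 + 13 + 12 + 6 + 11 + 4 + 5 + 11 + 7 + 8) / 16 = 142 / 16 = 8.8750
LCL = c̄ − 3√c̄ = 8.8750 − 3 × 2.9791 = -0.0623 → 0 (cannot be negative)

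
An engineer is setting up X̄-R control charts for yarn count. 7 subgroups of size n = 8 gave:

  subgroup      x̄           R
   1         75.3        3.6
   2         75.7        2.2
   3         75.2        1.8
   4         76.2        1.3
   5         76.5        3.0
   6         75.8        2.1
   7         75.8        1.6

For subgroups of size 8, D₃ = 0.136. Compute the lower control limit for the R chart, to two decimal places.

R̄ = (3.6 + 2.2 + 1.8 + 1.3 + 3.0 + 2.1 + 1.6) / 7 = 15.6000 / 7 = 2.2286
LCL_R = D₃·R̄ = 0.136 × 2.2286 = 0.3031

0.30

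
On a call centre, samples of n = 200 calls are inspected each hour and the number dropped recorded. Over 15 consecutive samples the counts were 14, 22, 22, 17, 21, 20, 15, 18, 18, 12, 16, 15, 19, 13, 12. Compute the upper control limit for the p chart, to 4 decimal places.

p̄ = Σdᵢ / (k·n) = 254 / (15 × 200) = 0.08467
UCL = p̄ + 3·√(p̄(1−p̄)/n) = 0.08467 + 3 × √(0.08467×0.91533/200) = 0.08467 + 3 × 0.01968 = 0.14372

0.1437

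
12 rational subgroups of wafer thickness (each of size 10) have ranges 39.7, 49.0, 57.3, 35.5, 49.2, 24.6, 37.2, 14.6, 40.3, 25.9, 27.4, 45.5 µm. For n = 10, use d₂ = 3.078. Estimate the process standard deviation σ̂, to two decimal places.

12.08

R̄ = (39.7 + 49.0 + 57.3 + 35.5 + 49.2 + 24.6 + 37.2 + 14.6 + 40.3 + 25.9 + 27.4 + 45.5) / 12 = 37.1833
σ̂ = R̄ / d₂ = 37.1833 / 3.078 = 12.0804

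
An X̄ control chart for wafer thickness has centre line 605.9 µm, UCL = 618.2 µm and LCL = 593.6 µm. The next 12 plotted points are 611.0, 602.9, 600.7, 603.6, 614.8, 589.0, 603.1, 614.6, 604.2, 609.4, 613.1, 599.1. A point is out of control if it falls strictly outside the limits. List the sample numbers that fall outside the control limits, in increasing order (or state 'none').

Compare each point to [593.6, 618.2]: sample 6 = 589.0 < LCL.

6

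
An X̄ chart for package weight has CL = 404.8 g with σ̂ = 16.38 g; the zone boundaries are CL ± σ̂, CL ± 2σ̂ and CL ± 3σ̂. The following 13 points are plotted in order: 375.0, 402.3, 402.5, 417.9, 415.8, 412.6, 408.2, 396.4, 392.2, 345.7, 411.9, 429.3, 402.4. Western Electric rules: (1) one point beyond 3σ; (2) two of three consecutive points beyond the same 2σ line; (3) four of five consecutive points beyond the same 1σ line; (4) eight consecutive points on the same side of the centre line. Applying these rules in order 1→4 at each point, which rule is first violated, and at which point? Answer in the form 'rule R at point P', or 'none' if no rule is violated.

rule 1 at point 10

Zone of each point (C = within 1σ̂, B = 1σ̂–2σ̂, A = 2σ̂–3σ̂, * = beyond 3σ̂; sign = side of CL): 1:-B, 2:-C, 3:-C, 4:+C, 5:+C, 6:+C, 7:+C, 8:-C, 9:-C, 10:-*, 11:+C, 12:+B, 13:-C
Rule 1 (one point beyond the 3σ limits) is satisfied at point 10.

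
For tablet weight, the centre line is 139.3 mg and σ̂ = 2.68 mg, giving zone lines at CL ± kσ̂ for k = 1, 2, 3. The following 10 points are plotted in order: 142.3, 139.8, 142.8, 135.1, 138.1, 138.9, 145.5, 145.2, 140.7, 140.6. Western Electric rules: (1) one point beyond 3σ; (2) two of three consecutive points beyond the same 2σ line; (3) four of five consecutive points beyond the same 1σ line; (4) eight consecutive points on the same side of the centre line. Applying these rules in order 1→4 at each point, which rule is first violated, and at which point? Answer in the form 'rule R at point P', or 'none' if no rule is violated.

Zone of each point (C = within 1σ̂, B = 1σ̂–2σ̂, A = 2σ̂–3σ̂, * = beyond 3σ̂; sign = side of CL): 1:+B, 2:+C, 3:+B, 4:-B, 5:-C, 6:-C, 7:+A, 8:+A, 9:+C, 10:+C
Rule 2 (two of three consecutive points beyond the same 2σ limit) is satisfied at point 8.

rule 2 at point 8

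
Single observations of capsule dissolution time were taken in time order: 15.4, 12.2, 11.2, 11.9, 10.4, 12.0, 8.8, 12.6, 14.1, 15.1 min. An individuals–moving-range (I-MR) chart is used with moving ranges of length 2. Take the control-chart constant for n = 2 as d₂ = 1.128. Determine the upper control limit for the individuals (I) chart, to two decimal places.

X̄ = (15.4 + 12.2 + 11.2 + 11.9 + 10.4 + 12.0 + 8.8 + 12.6 + 14.1 + 15.1) / 10 = 12.3700
Moving ranges: 3.2, 1.0, 0.7, 1.5, 1.6, 3.2, 3.8, 1.5, 1.0; M̄R̄ = 17.5000 / 9 = 1.9444
UCL = X̄ + 3·M̄R̄/d₂ = 12.3700 + 3 × 1.9444 / 1.128 = 17.5414

17.54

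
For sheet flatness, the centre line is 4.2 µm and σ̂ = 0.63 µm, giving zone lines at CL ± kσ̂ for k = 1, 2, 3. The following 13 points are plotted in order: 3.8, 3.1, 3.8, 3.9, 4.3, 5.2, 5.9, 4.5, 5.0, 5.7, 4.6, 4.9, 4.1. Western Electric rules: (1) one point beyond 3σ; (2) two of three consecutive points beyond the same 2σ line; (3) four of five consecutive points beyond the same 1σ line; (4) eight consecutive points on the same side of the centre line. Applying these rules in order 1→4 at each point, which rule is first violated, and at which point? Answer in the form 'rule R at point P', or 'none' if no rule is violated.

Zone of each point (C = within 1σ̂, B = 1σ̂–2σ̂, A = 2σ̂–3σ̂, * = beyond 3σ̂; sign = side of CL): 1:-C, 2:-B, 3:-C, 4:-C, 5:+C, 6:+B, 7:+A, 8:+C, 9:+B, 10:+A, 11:+C, 12:+B, 13:-C
Rule 3 (four of five consecutive points beyond the same 1σ limit) is satisfied at point 10.

rule 3 at point 10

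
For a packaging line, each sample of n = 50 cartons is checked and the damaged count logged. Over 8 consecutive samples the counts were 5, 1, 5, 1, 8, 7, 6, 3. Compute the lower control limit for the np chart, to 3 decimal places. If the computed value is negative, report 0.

0.000

p̄ = Σdᵢ / (k·n) = 36 / (8 × 50) = 0.09000
LCL = np̄ − 3·√(np̄(1−p̄)) = 4.5000 − 3 × 2.0236 = -1.5708 → 0 (negative, so LCL = 0)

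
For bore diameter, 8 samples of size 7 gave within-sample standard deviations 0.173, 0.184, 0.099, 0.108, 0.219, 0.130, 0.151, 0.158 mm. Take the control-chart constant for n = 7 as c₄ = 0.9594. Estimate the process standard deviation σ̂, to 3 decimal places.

s̄ = (0.173 + 0.184 + 0.099 + 0.108 + 0.219 + 0.130 + 0.151 + 0.158) / 8 = 0.1527
σ̂ = s̄ / c₄ = 0.1527 / 0.9594 = 0.1592

0.159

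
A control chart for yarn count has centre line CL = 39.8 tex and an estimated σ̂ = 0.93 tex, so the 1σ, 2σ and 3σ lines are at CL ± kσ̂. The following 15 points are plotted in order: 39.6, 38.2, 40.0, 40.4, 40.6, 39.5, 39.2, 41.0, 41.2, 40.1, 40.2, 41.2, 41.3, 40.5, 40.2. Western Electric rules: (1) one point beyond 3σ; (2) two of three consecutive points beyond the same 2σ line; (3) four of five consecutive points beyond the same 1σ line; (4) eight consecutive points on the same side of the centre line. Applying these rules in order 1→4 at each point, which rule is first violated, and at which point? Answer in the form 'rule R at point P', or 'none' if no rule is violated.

Zone of each point (C = within 1σ̂, B = 1σ̂–2σ̂, A = 2σ̂–3σ̂, * = beyond 3σ̂; sign = side of CL): 1:-C, 2:-B, 3:+C, 4:+C, 5:+C, 6:-C, 7:-C, 8:+B, 9:+B, 10:+C, 11:+C, 12:+B, 13:+B, 14:+C, 15:+C
Rule 4 (eight consecutive points on the same side of the centre line) is satisfied at point 15.

rule 4 at point 15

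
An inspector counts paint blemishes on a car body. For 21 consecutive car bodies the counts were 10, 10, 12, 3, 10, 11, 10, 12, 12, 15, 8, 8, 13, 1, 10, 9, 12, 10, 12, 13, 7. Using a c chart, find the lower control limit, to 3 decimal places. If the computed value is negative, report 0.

0.463

c̄ = (10 + 10 + 12 + 3 + 10 + 11 + 10 + 12 + 12 + 15 + 8 + 8 + 13 + 1 + 10 + 9 + 12 + 10 + 12 + 13 + 7) / 21 = 208 / 21 = 9.9048
LCL = c̄ − 3√c̄ = 9.9048 − 3 × 3.1472 = 0.4632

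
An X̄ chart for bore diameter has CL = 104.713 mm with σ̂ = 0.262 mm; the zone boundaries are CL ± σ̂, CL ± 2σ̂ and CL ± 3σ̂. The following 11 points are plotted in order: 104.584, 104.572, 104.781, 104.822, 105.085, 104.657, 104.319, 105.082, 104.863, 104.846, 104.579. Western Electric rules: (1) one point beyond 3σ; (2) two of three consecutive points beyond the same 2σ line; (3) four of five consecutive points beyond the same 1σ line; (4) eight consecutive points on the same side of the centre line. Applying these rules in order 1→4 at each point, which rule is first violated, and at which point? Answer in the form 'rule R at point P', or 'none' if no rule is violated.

Zone of each point (C = within 1σ̂, B = 1σ̂–2σ̂, A = 2σ̂–3σ̂, * = beyond 3σ̂; sign = side of CL): 1:-C, 2:-C, 3:+C, 4:+C, 5:+B, 6:-C, 7:-B, 8:+B, 9:+C, 10:+C, 11:-C
No rule fires across all 11 points.

none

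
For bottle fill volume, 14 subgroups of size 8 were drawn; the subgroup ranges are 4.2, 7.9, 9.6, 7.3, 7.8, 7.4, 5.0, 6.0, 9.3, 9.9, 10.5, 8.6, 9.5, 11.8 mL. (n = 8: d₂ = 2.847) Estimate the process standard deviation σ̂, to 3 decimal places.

R̄ = (4.2 + 7.9 + 9.6 + 7.3 + 7.8 + 7.4 + 5.0 + 6.0 + 9.3 + 9.9 + 10.5 + 8.6 + 9.5 + 11.8) / 14 = 8.2000
σ̂ = R̄ / d₂ = 8.2000 / 2.847 = 2.8802

2.880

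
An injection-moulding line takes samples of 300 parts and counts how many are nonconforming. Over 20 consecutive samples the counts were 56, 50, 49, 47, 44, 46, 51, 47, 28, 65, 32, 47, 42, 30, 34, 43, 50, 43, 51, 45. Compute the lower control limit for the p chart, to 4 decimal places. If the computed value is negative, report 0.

p̄ = Σdᵢ / (k·n) = 900 / (20 × 300) = 0.15000
LCL = p̄ − 3·√(p̄(1−p̄)/n) = 0.15000 − 3 × 0.02062 = 0.08815

0.0882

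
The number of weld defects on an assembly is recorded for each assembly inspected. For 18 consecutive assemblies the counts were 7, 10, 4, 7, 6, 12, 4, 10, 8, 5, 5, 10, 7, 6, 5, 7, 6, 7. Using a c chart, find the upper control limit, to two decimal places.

c̄ = (7 + 10 + 4 + 7 + 6 + 12 + 4 + 10 + 8 + 5 + 5 + 10 + 7 + 6 + 5 + 7 + 6 + 7) / 18 = 126 / 18 = 7.0000
UCL = c̄ + 3√c̄ = 7.0000 + 3 × √7.0000 = 7.0000 + 3 × 2.6458 = 14.9373

14.94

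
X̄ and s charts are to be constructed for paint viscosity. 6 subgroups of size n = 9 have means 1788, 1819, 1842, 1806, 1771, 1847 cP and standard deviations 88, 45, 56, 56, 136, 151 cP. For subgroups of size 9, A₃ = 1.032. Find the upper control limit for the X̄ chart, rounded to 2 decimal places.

X̄̄ = (1788 + 1819 + 1842 + 1806 + 1771 + 1847) / 6 = 1812.1667
s̄ = (88 + 45 + 56 + 56 + 136 + 151) / 6 = 88.6667
UCL = X̄̄ + A₃·s̄ = 1812.1667 + 1.032 × 88.6667 = 1903.6707

1903.67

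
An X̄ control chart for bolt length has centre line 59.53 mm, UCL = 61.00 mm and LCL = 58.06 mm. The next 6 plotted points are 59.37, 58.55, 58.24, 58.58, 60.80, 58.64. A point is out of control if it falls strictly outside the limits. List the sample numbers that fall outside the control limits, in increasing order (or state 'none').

none

All 6 points lie within [58.06, 61.00].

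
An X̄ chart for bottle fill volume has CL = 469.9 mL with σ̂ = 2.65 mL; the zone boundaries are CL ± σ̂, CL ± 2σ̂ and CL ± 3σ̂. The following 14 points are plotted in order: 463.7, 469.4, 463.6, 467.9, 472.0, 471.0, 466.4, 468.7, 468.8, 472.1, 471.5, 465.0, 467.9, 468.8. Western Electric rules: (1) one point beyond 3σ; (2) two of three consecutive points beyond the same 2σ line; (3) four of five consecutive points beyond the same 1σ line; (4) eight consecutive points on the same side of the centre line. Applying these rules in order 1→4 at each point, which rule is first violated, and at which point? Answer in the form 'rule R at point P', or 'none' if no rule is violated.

Zone of each point (C = within 1σ̂, B = 1σ̂–2σ̂, A = 2σ̂–3σ̂, * = beyond 3σ̂; sign = side of CL): 1:-A, 2:-C, 3:-A, 4:-C, 5:+C, 6:+C, 7:-B, 8:-C, 9:-C, 10:+C, 11:+C, 12:-B, 13:-C, 14:-C
Rule 2 (two of three consecutive points beyond the same 2σ limit) is satisfied at point 3.

rule 2 at point 3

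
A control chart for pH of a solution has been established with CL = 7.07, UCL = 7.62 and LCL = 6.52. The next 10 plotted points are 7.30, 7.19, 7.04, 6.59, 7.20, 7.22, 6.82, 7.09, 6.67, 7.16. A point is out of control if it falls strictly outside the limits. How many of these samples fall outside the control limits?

All 10 points lie within [6.52, 7.62].

0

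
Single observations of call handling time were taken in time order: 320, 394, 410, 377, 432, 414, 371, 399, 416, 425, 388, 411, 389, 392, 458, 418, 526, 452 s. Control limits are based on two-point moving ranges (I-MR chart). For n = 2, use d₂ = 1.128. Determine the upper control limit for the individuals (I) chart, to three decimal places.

X̄ = (320 + 394 + 410 + 377 + 432 + 414 + 371 + 399 + 416 + 425 + 388 + 411 + 389 + 392 + 458 + 418 + 526 + 452) / 18 = 410.6667
Moving ranges: 74, 16, 33, 55, 18, 43, 28, 17, 9, 37, 23, 22, 3, 66, 40, 108, 74; M̄R̄ = 666.0000 / 17 = 39.1765
UCL = X̄ + 3·M̄R̄/d₂ = 410.6667 + 3 × 39.1765 / 1.128 = 514.8594

514.859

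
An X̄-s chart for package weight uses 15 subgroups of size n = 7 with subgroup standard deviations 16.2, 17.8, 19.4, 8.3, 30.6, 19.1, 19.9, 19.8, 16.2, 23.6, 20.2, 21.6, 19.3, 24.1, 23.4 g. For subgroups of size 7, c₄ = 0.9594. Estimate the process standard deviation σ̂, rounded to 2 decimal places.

20.81

s̄ = (16.2 + 17.8 + 19.4 + 8.3 + 30.6 + 19.1 + 19.9 + 19.8 + 16.2 + 23.6 + 20.2 + 21.6 + 19.3 + 24.1 + 23.4) / 15 = 19.9667
σ̂ = s̄ / c₄ = 19.9667 / 0.9594 = 20.8116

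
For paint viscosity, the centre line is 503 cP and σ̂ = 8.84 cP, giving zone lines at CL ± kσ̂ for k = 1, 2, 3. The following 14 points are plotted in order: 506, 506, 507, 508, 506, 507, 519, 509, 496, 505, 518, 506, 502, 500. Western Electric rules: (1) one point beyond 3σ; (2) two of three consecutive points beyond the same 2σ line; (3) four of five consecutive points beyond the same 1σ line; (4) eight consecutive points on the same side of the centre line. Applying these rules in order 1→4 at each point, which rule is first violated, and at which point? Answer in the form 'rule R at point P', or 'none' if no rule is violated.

rule 4 at point 8

Zone of each point (C = within 1σ̂, B = 1σ̂–2σ̂, A = 2σ̂–3σ̂, * = beyond 3σ̂; sign = side of CL): 1:+C, 2:+C, 3:+C, 4:+C, 5:+C, 6:+C, 7:+B, 8:+C, 9:-C, 10:+C, 11:+B, 12:+C, 13:-C, 14:-C
Rule 4 (eight consecutive points on the same side of the centre line) is satisfied at point 8.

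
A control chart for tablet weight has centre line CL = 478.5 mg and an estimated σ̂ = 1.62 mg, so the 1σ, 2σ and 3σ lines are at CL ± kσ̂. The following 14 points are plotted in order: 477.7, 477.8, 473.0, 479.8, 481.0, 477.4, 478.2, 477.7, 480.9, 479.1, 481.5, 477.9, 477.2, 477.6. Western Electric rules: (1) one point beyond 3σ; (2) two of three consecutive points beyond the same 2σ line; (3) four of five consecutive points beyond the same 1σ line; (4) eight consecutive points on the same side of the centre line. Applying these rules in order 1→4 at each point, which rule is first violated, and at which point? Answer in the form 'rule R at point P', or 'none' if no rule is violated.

Zone of each point (C = within 1σ̂, B = 1σ̂–2σ̂, A = 2σ̂–3σ̂, * = beyond 3σ̂; sign = side of CL): 1:-C, 2:-C, 3:-*, 4:+C, 5:+B, 6:-C, 7:-C, 8:-C, 9:+B, 10:+C, 11:+B, 12:-C, 13:-C, 14:-C
Rule 1 (one point beyond the 3σ limits) is satisfied at point 3.

rule 1 at point 3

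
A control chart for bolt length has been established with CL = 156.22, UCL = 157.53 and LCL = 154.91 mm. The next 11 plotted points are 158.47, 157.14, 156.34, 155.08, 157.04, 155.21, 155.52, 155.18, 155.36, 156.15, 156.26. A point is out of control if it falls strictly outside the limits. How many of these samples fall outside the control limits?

1

Compare each point to [154.91, 157.53]: sample 1 = 158.47 > UCL.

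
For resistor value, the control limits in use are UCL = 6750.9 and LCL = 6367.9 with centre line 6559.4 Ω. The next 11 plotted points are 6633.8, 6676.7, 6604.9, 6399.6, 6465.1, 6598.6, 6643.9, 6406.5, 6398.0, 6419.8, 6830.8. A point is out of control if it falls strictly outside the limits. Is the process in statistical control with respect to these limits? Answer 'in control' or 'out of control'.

Compare each point to [6367.9, 6750.9]: sample 11 = 6830.8 > UCL.

out of control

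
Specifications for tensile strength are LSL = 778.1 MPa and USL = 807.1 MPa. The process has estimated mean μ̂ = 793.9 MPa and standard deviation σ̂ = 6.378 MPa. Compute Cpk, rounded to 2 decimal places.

0.69

Cpu = (USL − μ̂) / (3σ̂) = (807.1 − 793.9) / (3 × 6.378) = 0.6899; Cpl = (μ̂ − LSL) / (3σ̂) = (793.9 − 778.1) / (3 × 6.378) = 0.8258; Cpk = min(Cpu, Cpl) = 0.6899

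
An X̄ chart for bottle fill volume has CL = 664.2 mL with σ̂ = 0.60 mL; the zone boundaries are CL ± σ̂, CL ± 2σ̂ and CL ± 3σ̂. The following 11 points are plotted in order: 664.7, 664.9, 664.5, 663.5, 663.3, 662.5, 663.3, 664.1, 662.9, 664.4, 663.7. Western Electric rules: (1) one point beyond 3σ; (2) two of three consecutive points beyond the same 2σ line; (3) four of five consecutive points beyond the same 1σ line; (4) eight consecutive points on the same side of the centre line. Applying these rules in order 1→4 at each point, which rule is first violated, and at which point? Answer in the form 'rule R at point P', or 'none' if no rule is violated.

rule 3 at point 7

Zone of each point (C = within 1σ̂, B = 1σ̂–2σ̂, A = 2σ̂–3σ̂, * = beyond 3σ̂; sign = side of CL): 1:+C, 2:+B, 3:+C, 4:-B, 5:-B, 6:-A, 7:-B, 8:-C, 9:-A, 10:+C, 11:-C
Rule 3 (four of five consecutive points beyond the same 1σ limit) is satisfied at point 7.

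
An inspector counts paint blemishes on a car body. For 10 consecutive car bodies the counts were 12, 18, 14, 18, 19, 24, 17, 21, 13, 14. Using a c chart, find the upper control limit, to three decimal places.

29.369

c̄ = (12 + 18 + 14 + 18 + 19 + 24 + 17 + 21 + 13 + 14) / 10 = 170 / 10 = 17.0000
UCL = c̄ + 3√c̄ = 17.0000 + 3 × √17.0000 = 17.0000 + 3 × 4.1231 = 29.3693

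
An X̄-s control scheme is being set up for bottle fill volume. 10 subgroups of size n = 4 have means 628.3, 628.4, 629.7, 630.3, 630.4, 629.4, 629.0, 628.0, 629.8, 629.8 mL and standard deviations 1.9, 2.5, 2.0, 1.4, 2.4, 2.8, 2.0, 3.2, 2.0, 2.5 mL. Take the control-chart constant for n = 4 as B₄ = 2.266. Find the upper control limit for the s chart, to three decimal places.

s̄ = (1.9 + 2.5 + 2.0 + 1.4 + 2.4 + 2.8 + 2.0 + 3.2 + 2.0 + 2.5) / 10 = 2.2700
UCL_s = B₄·s̄ = 2.266 × 2.2700 = 5.1438

5.144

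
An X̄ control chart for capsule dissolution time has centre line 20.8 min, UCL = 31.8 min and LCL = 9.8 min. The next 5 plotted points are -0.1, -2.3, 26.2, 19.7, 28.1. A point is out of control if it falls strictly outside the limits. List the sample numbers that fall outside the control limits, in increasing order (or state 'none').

1, 2

Compare each point to [9.8, 31.8]: sample 1 = -0.1 < LCL; sample 2 = -2.3 < LCL.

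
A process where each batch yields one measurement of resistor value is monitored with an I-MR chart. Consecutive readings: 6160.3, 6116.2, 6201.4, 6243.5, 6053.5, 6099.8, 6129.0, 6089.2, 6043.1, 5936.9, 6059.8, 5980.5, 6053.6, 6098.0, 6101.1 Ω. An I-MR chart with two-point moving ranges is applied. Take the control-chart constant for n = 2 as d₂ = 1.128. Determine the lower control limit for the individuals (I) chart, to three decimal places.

X̄ = (6160.3 + 6116.2 + 6201.4 + 6243.5 + 6053.5 + 6099.8 + 6129.0 + 6089.2 + 6043.1 + 5936.9 + 6059.8 + 5980.5 + 6053.6 + 6098.0 + 6101.1) / 15 = 6091.0600
Moving ranges: 44.1, 85.2, 42.1, 190.0, 46.3, 29.2, 39.8, 46.1, 106.2, 122.9, 79.3, 73.1, 44.4, 3.1; M̄R̄ = 951.8000 / 14 = 67.9857
LCL = X̄ − 3·M̄R̄/d₂ = 6091.0600 − 3 × 67.9857 / 1.128 = 5910.2469

5910.247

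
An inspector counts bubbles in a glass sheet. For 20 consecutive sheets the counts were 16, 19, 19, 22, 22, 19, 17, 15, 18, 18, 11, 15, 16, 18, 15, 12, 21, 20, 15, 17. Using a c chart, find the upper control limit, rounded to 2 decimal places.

c̄ = (16 + 19 + 19 + 22 + 22 + 19 + 17 + 15 + 18 + 18 + 11 + 15 + 16 + 18 + 15 + 12 + 21 + 20 + 15 + 17) / 20 = 345 / 20 = 17.2500
UCL = c̄ + 3√c̄ = 17.2500 + 3 × √17.2500 = 17.2500 + 3 × 4.1533 = 29.7099

29.71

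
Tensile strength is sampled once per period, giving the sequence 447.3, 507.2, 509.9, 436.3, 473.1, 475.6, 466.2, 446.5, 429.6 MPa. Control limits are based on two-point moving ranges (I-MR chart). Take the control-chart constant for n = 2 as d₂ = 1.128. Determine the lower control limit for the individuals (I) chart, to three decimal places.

392.107

X̄ = (447.3 + 507.2 + 509.9 + 436.3 + 473.1 + 475.6 + 466.2 + 446.5 + 429.6) / 9 = 465.7444
Moving ranges: 59.9, 2.7, 73.6, 36.8, 2.5, 9.4, 19.7, 16.9; M̄R̄ = 221.5000 / 8 = 27.6875
LCL = X̄ − 3·M̄R̄/d₂ = 465.7444 − 3 × 27.6875 / 1.128 = 392.1075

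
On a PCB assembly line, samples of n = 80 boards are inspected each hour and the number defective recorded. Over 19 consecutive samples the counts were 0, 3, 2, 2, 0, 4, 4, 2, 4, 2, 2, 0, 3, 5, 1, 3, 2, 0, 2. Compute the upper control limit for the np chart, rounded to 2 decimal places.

p̄ = Σdᵢ / (k·n) = 41 / (19 × 80) = 0.02697
UCL = np̄ + 3·√(np̄(1−p̄)) = 2.1579 + 3 × √(2.1579×0.97303) = 2.1579 + 3 × 1.4490 = 6.5050

6.50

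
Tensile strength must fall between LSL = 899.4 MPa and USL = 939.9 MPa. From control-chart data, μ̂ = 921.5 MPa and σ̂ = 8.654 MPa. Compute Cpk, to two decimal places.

0.71

Cpu = (USL − μ̂) / (3σ̂) = (939.9 − 921.5) / (3 × 8.654) = 0.7087; Cpl = (μ̂ − LSL) / (3σ̂) = (921.5 − 899.4) / (3 × 8.654) = 0.8512; Cpk = min(Cpu, Cpl) = 0.7087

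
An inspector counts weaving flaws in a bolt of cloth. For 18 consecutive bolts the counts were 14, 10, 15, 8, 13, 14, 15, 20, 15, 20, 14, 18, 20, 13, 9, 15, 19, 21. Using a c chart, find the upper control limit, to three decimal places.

26.850

c̄ = (14 + 10 + 15 + 8 + 13 + 14 + 15 + 20 + 15 + 20 + 14 + 18 + 20 + 13 + 9 + 15 + 19 + 21) / 18 = 273 / 18 = 15.1667
UCL = c̄ + 3√c̄ = 15.1667 + 3 × √15.1667 = 15.1667 + 3 × 3.8944 = 26.8500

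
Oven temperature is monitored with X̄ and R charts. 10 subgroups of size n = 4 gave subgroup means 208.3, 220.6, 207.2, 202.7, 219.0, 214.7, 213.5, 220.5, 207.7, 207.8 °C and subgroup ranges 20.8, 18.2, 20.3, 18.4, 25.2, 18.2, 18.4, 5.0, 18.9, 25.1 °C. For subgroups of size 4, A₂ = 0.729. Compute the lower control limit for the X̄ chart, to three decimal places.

X̄̄ = (208.3 + 220.6 + 207.2 + 202.7 + 219.0 + 214.7 + 213.5 + 220.5 + 207.7 + 207.8) / 10 = 2122.0000 / 10 = 212.2000
R̄ = (20.8 + 18.2 + 20.3 + 18.4 + 25.2 + 18.2 + 18.4 + 5.0 + 18.9 + 25.1) / 10 = 188.5000 / 10 = 18.8500
LCL = X̄̄ − A₂·R̄ = 212.2000 − 0.729 × 18.8500 = 198.4583

198.458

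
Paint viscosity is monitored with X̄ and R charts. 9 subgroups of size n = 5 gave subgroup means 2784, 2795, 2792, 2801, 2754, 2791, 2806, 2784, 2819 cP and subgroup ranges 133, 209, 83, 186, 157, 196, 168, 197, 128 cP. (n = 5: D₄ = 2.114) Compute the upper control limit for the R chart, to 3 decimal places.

342.233

R̄ = (133 + 209 + 83 + 186 + 157 + 196 + 168 + 197 + 128) / 9 = 1457.0000 / 9 = 161.8889
UCL_R = D₄·R̄ = 2.114 × 161.8889 = 342.2331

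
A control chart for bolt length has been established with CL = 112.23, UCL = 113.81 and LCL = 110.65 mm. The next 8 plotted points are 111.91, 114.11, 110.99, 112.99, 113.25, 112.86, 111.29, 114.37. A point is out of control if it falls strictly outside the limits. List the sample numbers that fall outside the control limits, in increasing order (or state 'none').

2, 8

Compare each point to [110.65, 113.81]: sample 2 = 114.11 > UCL; sample 8 = 114.37 > UCL.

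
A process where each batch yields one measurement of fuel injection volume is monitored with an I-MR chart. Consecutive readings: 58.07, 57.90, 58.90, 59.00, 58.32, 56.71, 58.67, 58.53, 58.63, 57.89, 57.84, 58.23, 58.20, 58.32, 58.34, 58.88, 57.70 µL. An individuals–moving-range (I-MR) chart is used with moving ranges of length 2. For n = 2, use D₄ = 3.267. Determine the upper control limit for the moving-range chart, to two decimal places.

Moving ranges: 0.17, 1.00, 0.10, 0.68, 1.61, 1.96, 0.14, 0.10, 0.74, 0.05, 0.39, 0.03, 0.12, 0.02, 0.54, 1.18; M̄R̄ = 8.8300 / 16 = 0.5519
UCL_MR = D₄·M̄R̄ = 3.267 × 0.5519 = 1.8030

1.80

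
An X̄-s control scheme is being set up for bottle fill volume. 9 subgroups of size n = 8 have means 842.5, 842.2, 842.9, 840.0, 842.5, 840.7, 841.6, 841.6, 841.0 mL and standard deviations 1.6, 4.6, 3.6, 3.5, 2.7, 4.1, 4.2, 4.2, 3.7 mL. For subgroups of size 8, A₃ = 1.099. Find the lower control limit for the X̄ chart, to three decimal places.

X̄̄ = (842.5 + 842.2 + 842.9 + 840.0 + 842.5 + 840.7 + 841.6 + 841.6 + 841.0) / 9 = 841.6667
s̄ = (1.6 + 4.6 + 3.6 + 3.5 + 2.7 + 4.1 + 4.2 + 4.2 + 3.7) / 9 = 3.5778
LCL = X̄̄ − A₃·s̄ = 841.6667 − 1.099 × 3.5778 = 837.7347

837.735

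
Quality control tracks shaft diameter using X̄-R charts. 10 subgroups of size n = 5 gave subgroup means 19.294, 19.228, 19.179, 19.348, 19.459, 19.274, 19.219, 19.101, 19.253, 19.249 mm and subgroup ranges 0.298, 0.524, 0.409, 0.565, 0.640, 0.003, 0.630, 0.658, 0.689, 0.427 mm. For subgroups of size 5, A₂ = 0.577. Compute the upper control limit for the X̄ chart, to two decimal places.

X̄̄ = (19.294 + 19.228 + 19.179 + 19.348 + 19.459 + 19.274 + 19.219 + 19.101 + 19.253 + 19.249) / 10 = 192.6040 / 10 = 19.2604
R̄ = (0.298 + 0.524 + 0.409 + 0.565 + 0.640 + 0.003 + 0.630 + 0.658 + 0.689 + 0.427) / 10 = 4.8430 / 10 = 0.4843
UCL = X̄̄ + A₂·R̄ = 19.2604 + 0.577 × 0.4843 = 19.5398

19.54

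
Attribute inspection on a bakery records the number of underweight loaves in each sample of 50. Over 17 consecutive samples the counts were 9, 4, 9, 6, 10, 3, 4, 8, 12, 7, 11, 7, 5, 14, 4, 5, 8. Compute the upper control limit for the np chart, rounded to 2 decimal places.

14.95

p̄ = Σdᵢ / (k·n) = 126 / (17 × 50) = 0.14824
UCL = np̄ + 3·√(np̄(1−p̄)) = 7.4118 + 3 × √(7.4118×0.85176) = 7.4118 + 3 × 2.5126 = 14.9495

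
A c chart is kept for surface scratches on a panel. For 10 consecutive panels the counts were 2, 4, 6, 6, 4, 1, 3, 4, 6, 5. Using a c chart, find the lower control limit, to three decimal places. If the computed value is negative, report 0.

0.000

c̄ = (2 + 4 + 6 + 6 + 4 + 1 + 3 + 4 + 6 + 5) / 10 = 41 / 10 = 4.1000
LCL = c̄ − 3√c̄ = 4.1000 − 3 × 2.0248 = -1.9745 → 0 (cannot be negative)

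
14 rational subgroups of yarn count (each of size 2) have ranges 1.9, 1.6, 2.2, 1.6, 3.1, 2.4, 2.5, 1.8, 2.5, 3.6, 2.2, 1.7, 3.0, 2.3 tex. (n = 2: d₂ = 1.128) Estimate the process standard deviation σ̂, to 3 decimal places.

2.052

R̄ = (1.9 + 1.6 + 2.2 + 1.6 + 3.1 + 2.4 + 2.5 + 1.8 + 2.5 + 3.6 + 2.2 + 1.7 + 3.0 + 2.3) / 14 = 2.3143
σ̂ = R̄ / d₂ = 2.3143 / 1.128 = 2.0517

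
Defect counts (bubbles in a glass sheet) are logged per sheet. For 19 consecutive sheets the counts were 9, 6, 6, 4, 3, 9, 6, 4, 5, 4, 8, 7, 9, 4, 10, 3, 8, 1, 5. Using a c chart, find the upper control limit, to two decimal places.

13.09

c̄ = (9 + 6 + 6 + 4 + 3 + 9 + 6 + 4 + 5 + 4 + 8 + 7 + 9 + 4 + 10 + 3 + 8 + 1 + 5) / 19 = 111 / 19 = 5.8421
UCL = c̄ + 3√c̄ = 5.8421 + 3 × √5.8421 = 5.8421 + 3 × 2.4170 = 13.0932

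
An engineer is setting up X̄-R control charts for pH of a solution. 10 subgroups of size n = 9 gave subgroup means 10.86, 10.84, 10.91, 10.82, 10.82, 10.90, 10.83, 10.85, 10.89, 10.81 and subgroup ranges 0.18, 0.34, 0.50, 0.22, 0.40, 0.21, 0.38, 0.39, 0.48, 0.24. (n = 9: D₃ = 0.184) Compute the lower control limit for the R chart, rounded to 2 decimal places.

0.06

R̄ = (0.18 + 0.34 + 0.50 + 0.22 + 0.40 + 0.21 + 0.38 + 0.39 + 0.48 + 0.24) / 10 = 3.3400 / 10 = 0.3340
LCL_R = D₃·R̄ = 0.184 × 0.3340 = 0.0615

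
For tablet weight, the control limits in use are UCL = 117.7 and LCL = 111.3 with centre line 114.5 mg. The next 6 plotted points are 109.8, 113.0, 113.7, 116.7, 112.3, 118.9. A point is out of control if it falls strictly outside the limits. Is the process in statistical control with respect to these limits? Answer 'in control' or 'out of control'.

Compare each point to [111.3, 117.7]: sample 1 = 109.8 < LCL; sample 6 = 118.9 > UCL.

out of control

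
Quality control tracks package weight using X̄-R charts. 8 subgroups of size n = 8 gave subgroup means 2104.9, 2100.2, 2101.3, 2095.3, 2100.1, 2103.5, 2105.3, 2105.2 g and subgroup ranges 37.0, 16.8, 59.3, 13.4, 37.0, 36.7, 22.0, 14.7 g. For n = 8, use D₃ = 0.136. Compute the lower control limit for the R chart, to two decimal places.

4.03

R̄ = (37.0 + 16.8 + 59.3 + 13.4 + 37.0 + 36.7 + 22.0 + 14.7) / 8 = 236.9000 / 8 = 29.6125
LCL_R = D₃·R̄ = 0.136 × 29.6125 = 4.0273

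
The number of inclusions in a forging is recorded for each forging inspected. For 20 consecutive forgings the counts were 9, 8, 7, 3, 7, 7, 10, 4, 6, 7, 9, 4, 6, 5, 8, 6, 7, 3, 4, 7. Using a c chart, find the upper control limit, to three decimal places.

13.910

c̄ = (9 + 8 + 7 + 3 + 7 + 7 + 10 + 4 + 6 + 7 + 9 + 4 + 6 + 5 + 8 + 6 + 7 + 3 + 4 + 7) / 20 = 127 / 20 = 6.3500
UCL = c̄ + 3√c̄ = 6.3500 + 3 × √6.3500 = 6.3500 + 3 × 2.5199 = 13.9098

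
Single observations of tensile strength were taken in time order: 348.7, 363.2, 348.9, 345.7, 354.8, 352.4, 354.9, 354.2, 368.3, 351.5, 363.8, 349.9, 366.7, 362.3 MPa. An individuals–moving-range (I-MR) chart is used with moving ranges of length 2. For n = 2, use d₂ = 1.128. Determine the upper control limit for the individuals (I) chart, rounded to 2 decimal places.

X̄ = (348.7 + 363.2 + 348.9 + 345.7 + 354.8 + 352.4 + 354.9 + 354.2 + 368.3 + 351.5 + 363.8 + 349.9 + 366.7 + 362.3) / 14 = 356.0929
Moving ranges: 14.5, 14.3, 3.2, 9.1, 2.4, 2.5, 0.7, 14.1, 16.8, 12.3, 13.9, 16.8, 4.4; M̄R̄ = 125.0000 / 13 = 9.6154
UCL = X̄ + 3·M̄R̄/d₂ = 356.0929 + 3 × 9.6154 / 1.128 = 381.6657

381.67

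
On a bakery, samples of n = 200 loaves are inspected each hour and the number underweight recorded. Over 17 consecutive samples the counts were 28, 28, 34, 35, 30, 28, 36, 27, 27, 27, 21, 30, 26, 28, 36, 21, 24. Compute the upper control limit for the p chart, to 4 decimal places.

p̄ = Σdᵢ / (k·n) = 486 / (17 × 200) = 0.14294
UCL = p̄ + 3·√(p̄(1−p̄)/n) = 0.14294 + 3 × √(0.14294×0.85706/200) = 0.14294 + 3 × 0.02475 = 0.21719

0.2172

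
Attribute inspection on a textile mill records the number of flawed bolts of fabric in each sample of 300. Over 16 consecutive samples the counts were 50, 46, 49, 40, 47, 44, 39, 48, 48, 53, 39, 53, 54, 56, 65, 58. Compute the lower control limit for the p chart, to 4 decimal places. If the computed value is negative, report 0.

p̄ = Σdᵢ / (k·n) = 789 / (16 × 300) = 0.16437
LCL = p̄ − 3·√(p̄(1−p̄)/n) = 0.16437 − 3 × 0.02140 = 0.10018

0.1002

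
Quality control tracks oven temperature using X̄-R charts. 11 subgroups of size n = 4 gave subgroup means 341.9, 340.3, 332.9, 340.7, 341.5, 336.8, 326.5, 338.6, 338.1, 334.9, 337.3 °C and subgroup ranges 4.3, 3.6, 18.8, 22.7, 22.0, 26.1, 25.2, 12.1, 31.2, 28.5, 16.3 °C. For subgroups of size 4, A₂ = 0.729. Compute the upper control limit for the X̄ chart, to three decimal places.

351.198

X̄̄ = (341.9 + 340.3 + 332.9 + 340.7 + 341.5 + 336.8 + 326.5 + 338.6 + 338.1 + 334.9 + 337.3) / 11 = 3709.5000 / 11 = 337.2273
R̄ = (4.3 + 3.6 + 18.8 + 22.7 + 22.0 + 26.1 + 25.2 + 12.1 + 31.2 + 28.5 + 16.3) / 11 = 210.8000 / 11 = 19.1636
UCL = X̄̄ + A₂·R̄ = 337.2273 + 0.729 × 19.1636 = 351.1976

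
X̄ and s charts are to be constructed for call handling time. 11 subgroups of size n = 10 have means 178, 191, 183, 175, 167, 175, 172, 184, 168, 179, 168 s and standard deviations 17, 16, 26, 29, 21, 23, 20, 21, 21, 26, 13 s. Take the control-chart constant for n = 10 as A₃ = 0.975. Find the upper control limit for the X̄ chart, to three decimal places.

197.016

X̄̄ = (178 + 191 + 183 + 175 + 167 + 175 + 172 + 184 + 168 + 179 + 168) / 11 = 176.3636
s̄ = (17 + 16 + 26 + 29 + 21 + 23 + 20 + 21 + 21 + 26 + 13) / 11 = 21.1818
UCL = X̄̄ + A₃·s̄ = 176.3636 + 0.975 × 21.1818 = 197.0159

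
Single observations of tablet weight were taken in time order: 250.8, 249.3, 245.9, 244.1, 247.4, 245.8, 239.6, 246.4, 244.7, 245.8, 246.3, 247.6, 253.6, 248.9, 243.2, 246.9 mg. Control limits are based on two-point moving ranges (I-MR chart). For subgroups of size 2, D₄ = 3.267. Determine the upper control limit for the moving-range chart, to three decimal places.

10.738

Moving ranges: 1.5, 3.4, 1.8, 3.3, 1.6, 6.2, 6.8, 1.7, 1.1, 0.5, 1.3, 6.0, 4.7, 5.7, 3.7; M̄R̄ = 49.3000 / 15 = 3.2867
UCL_MR = D₄·M̄R̄ = 3.267 × 3.2867 = 10.7375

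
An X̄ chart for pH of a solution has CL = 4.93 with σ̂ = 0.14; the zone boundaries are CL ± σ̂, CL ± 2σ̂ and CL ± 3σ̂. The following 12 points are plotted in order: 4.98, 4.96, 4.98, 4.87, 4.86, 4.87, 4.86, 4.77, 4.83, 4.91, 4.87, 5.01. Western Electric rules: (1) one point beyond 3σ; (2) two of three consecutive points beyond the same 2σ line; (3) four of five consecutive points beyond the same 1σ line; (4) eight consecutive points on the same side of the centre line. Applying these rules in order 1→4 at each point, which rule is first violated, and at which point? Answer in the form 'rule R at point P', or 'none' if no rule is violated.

rule 4 at point 11

Zone of each point (C = within 1σ̂, B = 1σ̂–2σ̂, A = 2σ̂–3σ̂, * = beyond 3σ̂; sign = side of CL): 1:+C, 2:+C, 3:+C, 4:-C, 5:-C, 6:-C, 7:-C, 8:-B, 9:-C, 10:-C, 11:-C, 12:+C
Rule 4 (eight consecutive points on the same side of the centre line) is satisfied at point 11.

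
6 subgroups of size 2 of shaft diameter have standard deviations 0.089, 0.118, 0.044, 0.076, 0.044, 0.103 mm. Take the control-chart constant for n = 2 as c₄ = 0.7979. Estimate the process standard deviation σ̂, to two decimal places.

s̄ = (0.089 + 0.118 + 0.044 + 0.076 + 0.044 + 0.103) / 6 = 0.0790
σ̂ = s̄ / c₄ = 0.0790 / 0.7979 = 0.0990

0.10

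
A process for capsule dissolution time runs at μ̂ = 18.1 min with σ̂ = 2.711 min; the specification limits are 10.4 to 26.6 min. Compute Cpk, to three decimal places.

0.947

Cpu = (USL − μ̂) / (3σ̂) = (26.6 − 18.1) / (3 × 2.711) = 1.0451; Cpl = (μ̂ − LSL) / (3σ̂) = (18.1 − 10.4) / (3 × 2.711) = 0.9468; Cpk = min(Cpu, Cpl) = 0.9468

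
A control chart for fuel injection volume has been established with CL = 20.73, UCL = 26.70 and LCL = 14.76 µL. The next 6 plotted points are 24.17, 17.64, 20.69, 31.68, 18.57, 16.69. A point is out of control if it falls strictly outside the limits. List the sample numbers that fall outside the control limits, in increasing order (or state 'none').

4

Compare each point to [14.76, 26.70]: sample 4 = 31.68 > UCL.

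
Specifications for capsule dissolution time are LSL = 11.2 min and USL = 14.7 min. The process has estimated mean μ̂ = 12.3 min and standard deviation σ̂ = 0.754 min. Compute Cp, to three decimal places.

Cp = (USL − LSL) / (6σ̂) = (14.7 − 11.2) / (6 × 0.754) = 3.5000 / 4.5240 = 0.7737

0.774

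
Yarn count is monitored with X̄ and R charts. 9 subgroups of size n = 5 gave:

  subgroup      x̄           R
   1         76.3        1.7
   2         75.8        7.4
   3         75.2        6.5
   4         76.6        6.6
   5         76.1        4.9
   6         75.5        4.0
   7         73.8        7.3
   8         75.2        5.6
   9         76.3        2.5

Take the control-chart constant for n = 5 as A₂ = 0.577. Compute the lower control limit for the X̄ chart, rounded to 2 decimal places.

X̄̄ = (76.3 + 75.8 + 75.2 + 76.6 + 76.1 + 75.5 + 73.8 + 75.2 + 76.3) / 9 = 680.8000 / 9 = 75.6444
R̄ = (1.7 + 7.4 + 6.5 + 6.6 + 4.9 + 4.0 + 7.3 + 5.6 + 2.5) / 9 = 46.5000 / 9 = 5.1667
LCL = X̄̄ − A₂·R̄ = 75.6444 − 0.577 × 5.1667 = 72.6633

72.66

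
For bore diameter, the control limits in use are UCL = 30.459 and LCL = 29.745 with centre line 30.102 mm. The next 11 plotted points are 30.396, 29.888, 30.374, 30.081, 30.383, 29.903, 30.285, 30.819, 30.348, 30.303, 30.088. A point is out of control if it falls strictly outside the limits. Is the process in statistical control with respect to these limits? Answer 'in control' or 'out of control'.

out of control

Compare each point to [29.745, 30.459]: sample 8 = 30.819 > UCL.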